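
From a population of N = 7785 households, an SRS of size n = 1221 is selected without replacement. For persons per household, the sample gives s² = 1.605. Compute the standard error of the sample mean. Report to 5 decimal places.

0.03329

Under SRS without replacement, Var(ȳ) = (1 − f)·s²/n with f = n/N = 1221/7785 = 0.15684008.
Var(ȳ) = (1 − 0.15684008)·1.605/1221 = 0.84315992·0.0013144963 = 0.0011083306.
SE(ȳ) = √(0.0011083306) = 0.03329.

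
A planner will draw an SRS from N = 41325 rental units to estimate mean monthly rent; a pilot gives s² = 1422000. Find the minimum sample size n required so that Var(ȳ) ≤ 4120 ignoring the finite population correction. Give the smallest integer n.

346

Without fpc, n₀ = s²/D = 1422000/4120 = 345.1456.
Rounding up, n = 346.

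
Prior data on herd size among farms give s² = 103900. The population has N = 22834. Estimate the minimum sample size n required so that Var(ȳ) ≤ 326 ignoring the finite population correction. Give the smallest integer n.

Without fpc, n₀ = s²/D = 103900/326 = 318.7117.
Rounding up, n = 319.

319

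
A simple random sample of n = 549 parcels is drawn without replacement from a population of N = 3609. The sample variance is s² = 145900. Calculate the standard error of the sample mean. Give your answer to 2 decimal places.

Under SRS without replacement, Var(ȳ) = (1 − f)·s²/n with f = n/N = 549/3609 = 0.15211970.
Var(ȳ) = (1 − 0.15211970)·145900/549 = 0.84788030·265.75592 = 225.32921.
SE(ȳ) = √(225.32921) = 15.01.

15.01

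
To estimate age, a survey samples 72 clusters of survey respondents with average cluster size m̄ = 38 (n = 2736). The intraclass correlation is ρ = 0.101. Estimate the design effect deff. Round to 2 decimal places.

4.74

deff = 1 + (38 − 1)·0.101 = 1 + 3.737 = 4.737.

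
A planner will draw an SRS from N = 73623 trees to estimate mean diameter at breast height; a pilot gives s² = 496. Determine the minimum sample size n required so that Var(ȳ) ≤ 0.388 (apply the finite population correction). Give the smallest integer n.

1257

Without fpc, n₀ = s²/D = 496/0.388 = 1278.3505.
With fpc, (1 − n/N)·s²/n ≤ D requires n ≥ n₀/(1 + n₀/N) = 1278.3505/(1 + 1278.3505/73623) = 1256.5327.
Rounding up, n = 1257.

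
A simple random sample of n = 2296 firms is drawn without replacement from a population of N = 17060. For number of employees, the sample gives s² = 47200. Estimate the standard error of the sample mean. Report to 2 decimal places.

4.22

Under SRS without replacement, Var(ȳ) = (1 − f)·s²/n with f = n/N = 2296/17060 = 0.13458382.
Var(ȳ) = (1 − 0.13458382)·47200/2296 = 0.86541618·20.557491 = 17.790786.
SE(ȳ) = √(17.790786) = 4.22.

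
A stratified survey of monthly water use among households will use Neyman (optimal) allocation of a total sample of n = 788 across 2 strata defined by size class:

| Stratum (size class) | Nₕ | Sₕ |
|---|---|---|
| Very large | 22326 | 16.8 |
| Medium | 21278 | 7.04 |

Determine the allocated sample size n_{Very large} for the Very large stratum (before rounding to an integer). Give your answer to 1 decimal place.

Neyman allocation: nₕ = n·NₕSₕ / Σⱼ NⱼSⱼ.
Σ NⱼSⱼ = 22326·16.8 + 21278·7.04 = 524873.92.
n_{Very large} = 788·22326·16.8 / 524873.92 = 563.1.

563.1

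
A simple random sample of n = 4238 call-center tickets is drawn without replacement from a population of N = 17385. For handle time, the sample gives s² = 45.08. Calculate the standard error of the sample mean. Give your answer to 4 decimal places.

Under SRS without replacement, Var(ȳ) = (1 − f)·s²/n with f = n/N = 4238/17385 = 0.24377337.
Var(ȳ) = (1 − 0.24377337)·45.08/4238 = 0.75622663·0.010637093 = 0.008044053.
SE(ȳ) = √(0.008044053) = 0.0897.

0.0897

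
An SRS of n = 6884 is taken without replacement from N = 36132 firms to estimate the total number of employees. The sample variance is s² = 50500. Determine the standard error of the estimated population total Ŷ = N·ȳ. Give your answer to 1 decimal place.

88048.0

Var(Ŷ) = N²·Var(ȳ) = N²·(1 − n/N)·s²/n.
f = 6884/36132 = 0.19052364; Var(ȳ) = 0.80947636·50500/6884 = 5.9381982.
Var(Ŷ) = 36132² · 5.9381982 = 7.752445 × 10^9.
SE(Ŷ) = √(7.752445 × 10^9) = 88048.0.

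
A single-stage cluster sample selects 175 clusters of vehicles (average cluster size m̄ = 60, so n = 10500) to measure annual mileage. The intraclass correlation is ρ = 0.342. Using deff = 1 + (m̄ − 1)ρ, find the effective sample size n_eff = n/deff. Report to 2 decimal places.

495.80

deff = 1 + (60 − 1)·0.342 = 1 + 20.178 = 21.178.
n_eff = 10500 / 21.178 = 495.80.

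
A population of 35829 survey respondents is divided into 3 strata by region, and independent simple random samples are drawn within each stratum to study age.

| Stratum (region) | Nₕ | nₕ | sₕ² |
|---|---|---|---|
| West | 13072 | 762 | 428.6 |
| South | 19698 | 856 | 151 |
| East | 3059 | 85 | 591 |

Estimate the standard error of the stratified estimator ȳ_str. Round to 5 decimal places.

0.41326

Var(ȳ_str) = Σₕ Wₕ²(1 − fₕ)sₕ²/nₕ with Wₕ = Nₕ/N, N = 35829.
West: Wₕ = 0.36484412; term = 0.36484412²·(1 − 0.05829253)·428.6/762 = 0.070506298.
South: Wₕ = 0.54977811; term = 0.54977811²·(1 − 0.04345619)·151/856 = 0.051001499.
East: Wₕ = 0.08537777; term = 0.08537777²·(1 − 0.02778686)·591/85 = 0.049274205.
Sum = 0.170782.
SE = √(0.170782) = 0.41326.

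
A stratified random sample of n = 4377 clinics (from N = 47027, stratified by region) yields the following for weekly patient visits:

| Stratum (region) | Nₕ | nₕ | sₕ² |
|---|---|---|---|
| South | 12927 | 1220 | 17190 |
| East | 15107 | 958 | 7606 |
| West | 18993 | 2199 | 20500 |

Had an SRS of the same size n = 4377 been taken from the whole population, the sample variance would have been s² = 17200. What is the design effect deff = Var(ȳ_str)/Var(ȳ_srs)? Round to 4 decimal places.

Var(ȳ_str) = Σ Wₕ²(1−fₕ)sₕ²/nₕ with Wₕ = Nₕ/47027:
  South: (12927/47027)²·(1−1220/12927)·17190/1220 = 0.96419498
  East: (15107/47027)²·(1−958/15107)·7606/958 = 0.76736191
  West: (18993/47027)²·(1−2199/18993)·20500/2199 = 1.344565
  → Var(ȳ_str) = 3.0761219.
Var(ȳ_srs) = (1 − 4377/47027)·17200/4377 = 3.5638848.
deff = 3.0761219 / 3.5638848 = 0.8631.

0.8631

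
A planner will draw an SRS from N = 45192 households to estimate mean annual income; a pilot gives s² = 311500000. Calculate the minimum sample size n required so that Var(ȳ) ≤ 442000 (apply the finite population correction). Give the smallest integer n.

694

Without fpc, n₀ = s²/D = 311500000/442000 = 704.7511.
With fpc, (1 − n/N)·s²/n ≤ D requires n ≥ n₀/(1 + n₀/N) = 704.7511/(1 + 704.7511/45192) = 693.9295.
Rounding up, n = 694.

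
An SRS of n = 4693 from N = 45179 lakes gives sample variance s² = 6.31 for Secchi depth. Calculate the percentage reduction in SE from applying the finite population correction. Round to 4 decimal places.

f = n/N = 4693/45179 = 0.10387569.
SE_no-fpc = √(s²/n) = 0.036668184; SE_fpc = √((1−f)s²/n) = 0.034711512.
Ratio = √(1−f) = 0.94663842. Reduction = 100·(1 − 0.94663842) = 5.3362%.

5.3362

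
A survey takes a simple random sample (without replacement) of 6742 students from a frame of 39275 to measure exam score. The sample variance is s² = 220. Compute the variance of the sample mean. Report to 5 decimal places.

Under SRS without replacement, Var(ȳ) = (1 − f)·s²/n with f = n/N = 6742/39275 = 0.17166136.
Var(ȳ) = (1 − 0.17166136)·220/6742 = 0.82833864·0.032631267 = 0.027029739.

0.02703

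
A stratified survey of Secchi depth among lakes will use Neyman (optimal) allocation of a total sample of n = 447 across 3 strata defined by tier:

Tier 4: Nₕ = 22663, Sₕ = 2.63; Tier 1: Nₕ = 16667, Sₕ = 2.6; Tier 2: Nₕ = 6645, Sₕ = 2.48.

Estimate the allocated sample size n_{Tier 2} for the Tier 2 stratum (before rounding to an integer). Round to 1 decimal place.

Neyman allocation: nₕ = n·NₕSₕ / Σⱼ NⱼSⱼ.
Σ NⱼSⱼ = 22663·2.63 + 16667·2.6 + 6645·2.48 = 119417.49.
n_{Tier 2} = 447·6645·2.48 / 119417.49 = 61.7.

61.7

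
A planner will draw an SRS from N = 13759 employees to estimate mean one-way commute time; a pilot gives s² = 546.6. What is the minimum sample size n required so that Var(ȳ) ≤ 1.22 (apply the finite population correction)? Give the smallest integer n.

434

Without fpc, n₀ = s²/D = 546.6/1.22 = 448.0328.
With fpc, (1 − n/N)·s²/n ≤ D requires n ≥ n₀/(1 + n₀/N) = 448.0328/(1 + 448.0328/13759) = 433.9036.
Rounding up, n = 434.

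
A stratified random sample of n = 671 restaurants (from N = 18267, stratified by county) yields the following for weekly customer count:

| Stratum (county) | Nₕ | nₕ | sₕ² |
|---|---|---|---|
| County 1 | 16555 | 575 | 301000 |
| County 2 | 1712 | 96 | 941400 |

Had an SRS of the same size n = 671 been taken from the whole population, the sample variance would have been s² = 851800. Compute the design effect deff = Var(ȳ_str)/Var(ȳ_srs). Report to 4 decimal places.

Var(ȳ_str) = Σ Wₕ²(1−fₕ)sₕ²/nₕ with Wₕ = Nₕ/18267:
  County 1: (16555/18267)²·(1−575/16555)·301000/575 = 415.02108
  County 2: (1712/18267)²·(1−96/1712)·941400/96 = 81.30432
  → Var(ȳ_str) = 496.3254.
Var(ȳ_srs) = (1 − 671/18267)·851800/671 = 1222.818.
deff = 496.3254 / 1222.818 = 0.4059.

0.4059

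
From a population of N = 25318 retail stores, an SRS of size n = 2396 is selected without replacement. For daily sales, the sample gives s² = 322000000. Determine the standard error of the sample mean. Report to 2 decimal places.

348.82

Under SRS without replacement, Var(ȳ) = (1 − f)·s²/n with f = n/N = 2396/25318 = 0.09463623.
Var(ȳ) = (1 − 0.09463623)·322000000/2396 = 0.90536377·134390.65 = 121672.43.
SE(ȳ) = √(121672.43) = 348.82.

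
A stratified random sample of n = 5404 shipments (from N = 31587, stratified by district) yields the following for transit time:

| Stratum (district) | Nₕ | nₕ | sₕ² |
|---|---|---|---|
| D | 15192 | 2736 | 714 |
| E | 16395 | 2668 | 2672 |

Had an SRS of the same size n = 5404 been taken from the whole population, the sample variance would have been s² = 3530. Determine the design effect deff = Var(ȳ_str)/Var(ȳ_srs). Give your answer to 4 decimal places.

0.5086

Var(ȳ_str) = Σ Wₕ²(1−fₕ)sₕ²/nₕ with Wₕ = Nₕ/31587:
  D: (15192/31587)²·(1−2736/15192)·714/2736 = 0.049494724
  E: (16395/31587)²·(1−2668/16395)·2672/2668 = 0.22590244
  → Var(ȳ_str) = 0.27539716.
Var(ȳ_srs) = (1 − 5404/31587)·3530/5404 = 0.541465.
deff = 0.27539716 / 0.541465 = 0.5086.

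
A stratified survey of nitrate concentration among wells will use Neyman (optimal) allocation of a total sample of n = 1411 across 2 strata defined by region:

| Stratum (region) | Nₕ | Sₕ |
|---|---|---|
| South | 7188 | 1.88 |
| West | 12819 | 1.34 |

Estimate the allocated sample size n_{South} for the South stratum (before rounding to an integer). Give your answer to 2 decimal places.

621.27

Neyman allocation: nₕ = n·NₕSₕ / Σⱼ NⱼSⱼ.
Σ NⱼSⱼ = 7188·1.88 + 12819·1.34 = 30690.9.
n_{South} = 1411·7188·1.88 / 30690.9 = 621.27.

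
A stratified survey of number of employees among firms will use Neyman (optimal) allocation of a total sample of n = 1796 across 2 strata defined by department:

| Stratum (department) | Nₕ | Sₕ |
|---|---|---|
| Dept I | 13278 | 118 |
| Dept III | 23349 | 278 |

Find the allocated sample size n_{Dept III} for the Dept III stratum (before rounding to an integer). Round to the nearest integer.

1447

Neyman allocation: nₕ = n·NₕSₕ / Σⱼ NⱼSⱼ.
Σ NⱼSⱼ = 13278·118 + 23349·278 = 8.057826 × 10^6.
n_{Dept III} = 1796·23349·278 / (8.057826 × 10^6) = 1447.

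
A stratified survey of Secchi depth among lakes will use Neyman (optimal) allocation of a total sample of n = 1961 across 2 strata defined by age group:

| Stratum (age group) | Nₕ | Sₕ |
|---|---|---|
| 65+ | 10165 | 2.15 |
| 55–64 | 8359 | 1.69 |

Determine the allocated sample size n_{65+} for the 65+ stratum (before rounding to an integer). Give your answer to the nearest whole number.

1191

Neyman allocation: nₕ = n·NₕSₕ / Σⱼ NⱼSⱼ.
Σ NⱼSⱼ = 10165·2.15 + 8359·1.69 = 35981.46.
n_{65+} = 1961·10165·2.15 / 35981.46 = 1191.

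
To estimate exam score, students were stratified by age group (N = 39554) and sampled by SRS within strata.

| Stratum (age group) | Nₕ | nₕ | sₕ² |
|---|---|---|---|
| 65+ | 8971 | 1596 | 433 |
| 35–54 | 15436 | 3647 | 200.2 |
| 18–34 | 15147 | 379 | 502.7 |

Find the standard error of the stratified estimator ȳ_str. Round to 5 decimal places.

0.45552

Var(ȳ_str) = Σₕ Wₕ²(1 − fₕ)sₕ²/nₕ with Wₕ = Nₕ/N, N = 39554.
65+: Wₕ = 0.22680386; term = 0.22680386²·(1 − 0.17790659)·433/1596 = 0.011473002.
35–54: Wₕ = 0.39025130; term = 0.39025130²·(1 − 0.23626587)·200.2/3647 = 0.0063849754.
18–34: Wₕ = 0.38294483; term = 0.38294483²·(1 − 0.02502146)·502.7/379 = 0.18964315.
Sum = 0.20750113.
SE = √(0.20750113) = 0.45552.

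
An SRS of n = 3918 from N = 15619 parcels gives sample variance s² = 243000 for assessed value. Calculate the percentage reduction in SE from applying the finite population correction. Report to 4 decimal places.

13.4465

f = n/N = 3918/15619 = 0.25084833.
SE_no-fpc = √(s²/n) = 7.8753692; SE_fpc = √((1−f)s²/n) = 6.8164115.
Ratio = √(1−f) = 0.86553548. Reduction = 100·(1 − 0.86553548) = 13.4465%.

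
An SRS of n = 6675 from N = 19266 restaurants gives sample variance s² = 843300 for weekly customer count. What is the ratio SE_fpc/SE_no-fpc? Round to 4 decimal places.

f = n/N = 6675/19266 = 0.34646528.
SE_no-fpc = √(s²/n) = 11.239977; SE_fpc = √((1−f)s²/n) = 9.0865652.
Ratio = √(1−f) = 0.80841495.

0.8084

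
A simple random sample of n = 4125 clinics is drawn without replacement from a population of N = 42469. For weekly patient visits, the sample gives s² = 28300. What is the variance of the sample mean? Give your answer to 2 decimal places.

Under SRS without replacement, Var(ȳ) = (1 − f)·s²/n with f = n/N = 4125/42469 = 0.09712967.
Var(ȳ) = (1 − 0.09712967)·28300/4125 = 0.90287033·6.8606061 = 6.1942377.

6.19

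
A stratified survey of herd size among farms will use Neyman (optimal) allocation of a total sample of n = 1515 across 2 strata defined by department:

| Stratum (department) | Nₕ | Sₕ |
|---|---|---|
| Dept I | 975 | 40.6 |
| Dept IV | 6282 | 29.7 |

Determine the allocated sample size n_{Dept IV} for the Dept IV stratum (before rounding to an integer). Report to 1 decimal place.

1249.8

Neyman allocation: nₕ = n·NₕSₕ / Σⱼ NⱼSⱼ.
Σ NⱼSⱼ = 975·40.6 + 6282·29.7 = 226160.4.
n_{Dept IV} = 1515·6282·29.7 / 226160.4 = 1249.8.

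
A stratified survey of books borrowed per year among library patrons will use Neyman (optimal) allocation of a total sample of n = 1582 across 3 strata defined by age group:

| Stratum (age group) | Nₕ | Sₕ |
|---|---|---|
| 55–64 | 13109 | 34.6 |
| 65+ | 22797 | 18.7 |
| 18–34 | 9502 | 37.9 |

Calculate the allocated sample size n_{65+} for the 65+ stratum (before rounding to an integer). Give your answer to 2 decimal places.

543.88

Neyman allocation: nₕ = n·NₕSₕ / Σⱼ NⱼSⱼ.
Σ NⱼSⱼ = 13109·34.6 + 22797·18.7 + 9502·37.9 = 1.2400011 × 10^6.
n_{65+} = 1582·22797·18.7 / (1.2400011 × 10^6) = 543.88.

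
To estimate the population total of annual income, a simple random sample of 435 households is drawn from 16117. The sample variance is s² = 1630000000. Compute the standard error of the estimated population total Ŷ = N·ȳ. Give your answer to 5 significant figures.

Var(Ŷ) = N²·Var(ȳ) = N²·(1 − n/N)·s²/n.
f = 435/16117 = 0.02699013; Var(ȳ) = 0.97300987·1630000000/435 = 3.645991 × 10^6.
Var(Ŷ) = 16117² · (3.645991 × 10^6) = 9.470742 × 10^14.
SE(Ŷ) = √(9.470742 × 10^14) = 3.0775 × 10^7.

3.0775 × 10^7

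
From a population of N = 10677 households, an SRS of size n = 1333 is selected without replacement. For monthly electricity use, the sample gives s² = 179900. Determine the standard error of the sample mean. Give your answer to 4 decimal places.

10.8678

Under SRS without replacement, Var(ȳ) = (1 − f)·s²/n with f = n/N = 1333/10677 = 0.12484780.
Var(ȳ) = (1 − 0.12484780)·179900/1333 = 0.87515220·134.95874 = 118.10944.
SE(ȳ) = √(118.10944) = 10.8678.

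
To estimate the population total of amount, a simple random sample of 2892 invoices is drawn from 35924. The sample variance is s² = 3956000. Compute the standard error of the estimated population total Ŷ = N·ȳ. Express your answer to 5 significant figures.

1.2741 × 10^6

Var(Ŷ) = N²·Var(ȳ) = N²·(1 − n/N)·s²/n.
f = 2892/35924 = 0.08050328; Var(ȳ) = 0.91949672·3956000/2892 = 1257.7901.
Var(Ŷ) = 35924² · 1257.7901 = 1.6232206 × 10^12.
SE(Ŷ) = √(1.6232206 × 10^12) = 1.2741 × 10^6.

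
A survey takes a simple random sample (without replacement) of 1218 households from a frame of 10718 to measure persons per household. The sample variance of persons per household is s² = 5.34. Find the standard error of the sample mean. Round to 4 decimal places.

Under SRS without replacement, Var(ȳ) = (1 − f)·s²/n with f = n/N = 1218/10718 = 0.11364060.
Var(ȳ) = (1 − 0.11364060)·5.34/1218 = 0.88635940·0.0043842365 = 0.0038860092.
SE(ȳ) = √(0.0038860092) = 0.0623.

0.0623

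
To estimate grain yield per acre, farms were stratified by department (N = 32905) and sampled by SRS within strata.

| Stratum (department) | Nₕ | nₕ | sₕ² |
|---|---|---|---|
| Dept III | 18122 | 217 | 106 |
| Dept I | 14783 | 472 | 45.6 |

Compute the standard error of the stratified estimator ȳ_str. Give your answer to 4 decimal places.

0.4065

Var(ȳ_str) = Σₕ Wₕ²(1 − fₕ)sₕ²/nₕ with Wₕ = Nₕ/N, N = 32905.
Dept III: Wₕ = 0.55073697; term = 0.55073697²·(1 − 0.01197440)·106/217 = 0.1463871.
Dept I: Wₕ = 0.44926303; term = 0.44926303²·(1 − 0.03192857)·45.6/472 = 0.018876941.
Sum = 0.16526404.
SE = √(0.16526404) = 0.4065.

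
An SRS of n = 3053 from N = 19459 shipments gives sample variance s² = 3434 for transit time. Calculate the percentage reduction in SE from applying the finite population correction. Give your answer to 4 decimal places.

8.1792

f = n/N = 3053/19459 = 0.15689398.
SE_no-fpc = √(s²/n) = 1.0605637; SE_fpc = √((1−f)s²/n) = 0.97381809.
Ratio = √(1−f) = 0.91820805. Reduction = 100·(1 − 0.91820805) = 8.1792%.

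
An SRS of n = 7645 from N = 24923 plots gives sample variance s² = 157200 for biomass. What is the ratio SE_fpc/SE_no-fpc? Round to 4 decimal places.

f = n/N = 7645/24923 = 0.30674477.
SE_no-fpc = √(s²/n) = 4.5345848; SE_fpc = √((1−f)s²/n) = 3.7755837.
Ratio = √(1−f) = 0.83261950.

0.8326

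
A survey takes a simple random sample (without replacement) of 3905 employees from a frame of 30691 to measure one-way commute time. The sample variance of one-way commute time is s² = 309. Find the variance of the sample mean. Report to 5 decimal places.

Under SRS without replacement, Var(ȳ) = (1 − f)·s²/n with f = n/N = 3905/30691 = 0.12723600.
Var(ȳ) = (1 − 0.12723600)·309/3905 = 0.87276400·0.079129321 = 0.069061223.

0.06906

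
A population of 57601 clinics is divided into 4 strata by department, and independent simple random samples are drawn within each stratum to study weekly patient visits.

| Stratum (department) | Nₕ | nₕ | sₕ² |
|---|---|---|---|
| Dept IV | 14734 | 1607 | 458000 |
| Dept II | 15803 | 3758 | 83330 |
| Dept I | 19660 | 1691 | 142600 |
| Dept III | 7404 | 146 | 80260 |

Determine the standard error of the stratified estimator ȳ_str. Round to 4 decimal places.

Var(ȳ_str) = Σₕ Wₕ²(1 − fₕ)sₕ²/nₕ with Wₕ = Nₕ/N, N = 57601.
Dept IV: Wₕ = 0.25579417; term = 0.25579417²·(1 − 0.10906746)·458000/1607 = 16.614057.
Dept II: Wₕ = 0.27435288; term = 0.27435288²·(1 − 0.23780295)·83330/3758 = 1.2721283.
Dept I: Wₕ = 0.34131352; term = 0.34131352²·(1 − 0.08601221)·142600/1691 = 8.9789033.
Dept III: Wₕ = 0.12853944; term = 0.12853944²·(1 − 0.01971907)·80260/146 = 8.9036817.
Sum = 35.76877.
SE = √(35.76877) = 5.9807.

5.9807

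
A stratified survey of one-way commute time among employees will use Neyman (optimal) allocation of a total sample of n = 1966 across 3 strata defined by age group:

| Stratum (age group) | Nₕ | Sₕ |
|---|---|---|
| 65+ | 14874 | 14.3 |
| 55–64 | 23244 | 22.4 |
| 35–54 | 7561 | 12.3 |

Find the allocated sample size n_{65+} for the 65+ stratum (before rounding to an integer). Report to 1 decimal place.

506.0

Neyman allocation: nₕ = n·NₕSₕ / Σⱼ NⱼSⱼ.
Σ NⱼSⱼ = 14874·14.3 + 23244·22.4 + 7561·12.3 = 826364.1.
n_{65+} = 1966·14874·14.3 / 826364.1 = 506.0.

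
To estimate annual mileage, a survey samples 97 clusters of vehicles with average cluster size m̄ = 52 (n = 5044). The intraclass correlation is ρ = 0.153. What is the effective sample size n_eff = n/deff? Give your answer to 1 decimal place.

573.0

deff = 1 + (52 − 1)·0.153 = 1 + 7.803 = 8.803.
n_eff = 5044 / 8.803 = 573.0.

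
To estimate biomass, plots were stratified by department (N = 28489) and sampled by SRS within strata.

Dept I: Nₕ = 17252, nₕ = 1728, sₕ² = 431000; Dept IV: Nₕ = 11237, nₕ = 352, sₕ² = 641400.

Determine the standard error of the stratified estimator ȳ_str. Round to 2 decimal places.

18.89

Var(ȳ_str) = Σₕ Wₕ²(1 − fₕ)sₕ²/nₕ with Wₕ = Nₕ/N, N = 28489.
Dept I: Wₕ = 0.60556706; term = 0.60556706²·(1 − 0.10016230)·431000/1728 = 82.304239.
Dept IV: Wₕ = 0.39443294; term = 0.39443294²·(1 − 0.03132509)·641400/352 = 274.60643.
Sum = 356.91067.
SE = √(356.91067) = 18.89.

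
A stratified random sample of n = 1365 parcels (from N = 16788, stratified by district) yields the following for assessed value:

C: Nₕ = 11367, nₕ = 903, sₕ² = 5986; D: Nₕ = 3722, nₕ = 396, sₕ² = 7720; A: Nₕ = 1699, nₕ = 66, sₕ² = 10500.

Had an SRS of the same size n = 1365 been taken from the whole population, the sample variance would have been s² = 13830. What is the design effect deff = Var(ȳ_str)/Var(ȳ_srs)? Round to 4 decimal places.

Var(ȳ_str) = Σ Wₕ²(1−fₕ)sₕ²/nₕ with Wₕ = Nₕ/16788:
  C: (11367/16788)²·(1−903/11367)·5986/903 = 2.7976581
  D: (3722/16788)²·(1−396/3722)·7720/396 = 0.85629381
  A: (1699/16788)²·(1−66/1699)·10500/66 = 1.5661271
  → Var(ȳ_str) = 5.220079.
Var(ȳ_srs) = (1 − 1365/16788)·13830/1365 = 9.3080654.
deff = 5.220079 / 9.3080654 = 0.5608.

0.5608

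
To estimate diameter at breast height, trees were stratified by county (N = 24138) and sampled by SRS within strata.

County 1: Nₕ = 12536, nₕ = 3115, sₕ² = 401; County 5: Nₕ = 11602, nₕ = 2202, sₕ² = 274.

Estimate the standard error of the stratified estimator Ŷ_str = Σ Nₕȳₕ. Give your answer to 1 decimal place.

5364.1

Var(Ŷ_str) = Σₕ Nₕ²(1 − fₕ)sₕ²/nₕ.
County 1: 12536²·(1 − 3115/12536)·401/3115 = 1.5203456 × 10^7.
County 5: 11602²·(1 − 2202/11602)·274/2202 = 1.3570441 × 10^7.
Sum = 2.8773897 × 10^7.
SE = √(2.8773897 × 10^7) = 5364.1.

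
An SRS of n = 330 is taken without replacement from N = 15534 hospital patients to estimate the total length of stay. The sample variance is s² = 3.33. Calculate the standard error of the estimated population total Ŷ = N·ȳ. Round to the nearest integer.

Var(Ŷ) = N²·Var(ȳ) = N²·(1 − n/N)·s²/n.
f = 330/15534 = 0.02124372; Var(ȳ) = 0.97875628·3.33/330 = 0.0098765406.
Var(Ŷ) = 15534² · 0.0098765406 = 2.3832602 × 10^6.
SE(Ŷ) = √(2.3832602 × 10^6) = 1544.

1544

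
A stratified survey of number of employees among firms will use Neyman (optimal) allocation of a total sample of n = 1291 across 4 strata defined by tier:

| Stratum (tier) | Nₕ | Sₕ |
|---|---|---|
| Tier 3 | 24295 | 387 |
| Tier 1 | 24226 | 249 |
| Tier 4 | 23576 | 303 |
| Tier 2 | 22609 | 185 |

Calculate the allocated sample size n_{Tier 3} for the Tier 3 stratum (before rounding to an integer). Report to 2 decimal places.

Neyman allocation: nₕ = n·NₕSₕ / Σⱼ NⱼSⱼ.
Σ NⱼSⱼ = 24295·387 + 24226·249 + 23576·303 + 22609·185 = 2.6760632 × 10^7.
n_{Tier 3} = 1291·24295·387 / (2.6760632 × 10^7) = 453.58.

453.58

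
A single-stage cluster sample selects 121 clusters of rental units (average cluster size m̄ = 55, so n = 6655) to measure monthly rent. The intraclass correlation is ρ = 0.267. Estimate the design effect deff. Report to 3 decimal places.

deff = 1 + (55 − 1)·0.267 = 1 + 14.418 = 15.418.

15.418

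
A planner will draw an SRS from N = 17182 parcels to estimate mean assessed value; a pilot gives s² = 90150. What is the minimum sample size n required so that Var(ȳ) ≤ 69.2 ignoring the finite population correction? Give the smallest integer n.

1303

Without fpc, n₀ = s²/D = 90150/69.2 = 1302.7457.
Rounding up, n = 1303.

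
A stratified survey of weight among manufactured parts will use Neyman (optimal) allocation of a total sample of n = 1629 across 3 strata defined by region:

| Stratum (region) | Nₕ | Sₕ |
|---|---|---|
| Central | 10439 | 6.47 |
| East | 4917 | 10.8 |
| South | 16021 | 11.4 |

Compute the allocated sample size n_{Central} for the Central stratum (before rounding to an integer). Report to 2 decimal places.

Neyman allocation: nₕ = n·NₕSₕ / Σⱼ NⱼSⱼ.
Σ NⱼSⱼ = 10439·6.47 + 4917·10.8 + 16021·11.4 = 303283.33.
n_{Central} = 1629·10439·6.47 / 303283.33 = 362.77.

362.77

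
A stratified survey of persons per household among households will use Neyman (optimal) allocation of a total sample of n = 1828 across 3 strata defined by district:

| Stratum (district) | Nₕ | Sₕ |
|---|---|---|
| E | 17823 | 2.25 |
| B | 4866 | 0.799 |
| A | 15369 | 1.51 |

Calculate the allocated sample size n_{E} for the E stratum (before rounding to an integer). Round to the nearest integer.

1091

Neyman allocation: nₕ = n·NₕSₕ / Σⱼ NⱼSⱼ.
Σ NⱼSⱼ = 17823·2.25 + 4866·0.799 + 15369·1.51 = 67196.874.
n_{E} = 1828·17823·2.25 / 67196.874 = 1091.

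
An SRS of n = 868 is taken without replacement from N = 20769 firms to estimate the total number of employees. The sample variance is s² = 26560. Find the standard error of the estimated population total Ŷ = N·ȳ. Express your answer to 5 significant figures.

112460

Var(Ŷ) = N²·Var(ȳ) = N²·(1 − n/N)·s²/n.
f = 868/20769 = 0.04179306; Var(ȳ) = 0.95820694·26560/868 = 29.320249.
Var(Ŷ) = 20769² · 29.320249 = 1.2647329 × 10^10.
SE(Ŷ) = √(1.2647329 × 10^10) = 112460.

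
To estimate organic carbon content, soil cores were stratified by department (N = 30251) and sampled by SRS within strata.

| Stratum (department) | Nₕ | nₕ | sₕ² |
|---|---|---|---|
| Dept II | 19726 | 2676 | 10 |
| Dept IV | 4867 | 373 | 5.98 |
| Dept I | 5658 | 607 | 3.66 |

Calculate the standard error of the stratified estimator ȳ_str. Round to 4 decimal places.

0.0441

Var(ȳ_str) = Σₕ Wₕ²(1 − fₕ)sₕ²/nₕ with Wₕ = Nₕ/N, N = 30251.
Dept II: Wₕ = 0.65207762; term = 0.65207762²·(1 − 0.13565852)·10/2676 = 0.0013734025.
Dept IV: Wₕ = 0.16088724; term = 0.16088724²·(1 − 0.07663859)·5.98/373 = 3.8318394 × 10^-4.
Dept I: Wₕ = 0.18703514; term = 0.18703514²·(1 − 0.10728172)·3.66/607 = 1.8830126 × 10^-4.
Sum = 0.0019448877.
SE = √(0.0019448877) = 0.0441.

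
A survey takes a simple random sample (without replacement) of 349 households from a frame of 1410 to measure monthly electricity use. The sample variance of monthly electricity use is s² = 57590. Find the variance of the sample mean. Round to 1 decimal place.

Under SRS without replacement, Var(ȳ) = (1 − f)·s²/n with f = n/N = 349/1410 = 0.24751773.
Var(ȳ) = (1 − 0.24751773)·57590/349 = 0.75248227·165.01433 = 124.17036.

124.2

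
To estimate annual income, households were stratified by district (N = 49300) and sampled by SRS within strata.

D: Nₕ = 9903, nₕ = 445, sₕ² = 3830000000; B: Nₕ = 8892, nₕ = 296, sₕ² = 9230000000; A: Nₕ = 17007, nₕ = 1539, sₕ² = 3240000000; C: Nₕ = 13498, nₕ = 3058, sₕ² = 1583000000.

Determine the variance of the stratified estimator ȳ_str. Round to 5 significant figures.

1.5702 × 10^6

Var(ȳ_str) = Σₕ Wₕ²(1 − fₕ)sₕ²/nₕ with Wₕ = Nₕ/N, N = 49300.
D: Wₕ = 0.20087221; term = 0.20087221²·(1 − 0.04493588)·3830000000/445 = 331673.68.
B: Wₕ = 0.18036511; term = 0.18036511²·(1 − 0.03328835)·9230000000/296 = 980645.44.
A: Wₕ = 0.34496957; term = 0.34496957²·(1 − 0.09049215)·3240000000/1539 = 227863.32.
C: Wₕ = 0.27379310; term = 0.27379310²·(1 − 0.22655208)·1583000000/3058 = 30013.699.
Sum = 1.5701961 × 10^6.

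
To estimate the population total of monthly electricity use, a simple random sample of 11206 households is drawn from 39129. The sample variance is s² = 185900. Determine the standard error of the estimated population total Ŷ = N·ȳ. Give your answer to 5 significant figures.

Var(Ŷ) = N²·Var(ȳ) = N²·(1 − n/N)·s²/n.
f = 11206/39129 = 0.28638606; Var(ȳ) = 0.71361394·185900/11206 = 11.838375.
Var(Ŷ) = 39129² · 11.838375 = 1.8125483 × 10^10.
SE(Ŷ) = √(1.8125483 × 10^10) = 134630.

134630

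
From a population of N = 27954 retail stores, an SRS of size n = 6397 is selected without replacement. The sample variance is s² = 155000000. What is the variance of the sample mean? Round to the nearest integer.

Under SRS without replacement, Var(ȳ) = (1 − f)·s²/n with f = n/N = 6397/27954 = 0.22884024.
Var(ȳ) = (1 − 0.22884024)·155000000/6397 = 0.77115976·24230.108 = 18685.284.

18685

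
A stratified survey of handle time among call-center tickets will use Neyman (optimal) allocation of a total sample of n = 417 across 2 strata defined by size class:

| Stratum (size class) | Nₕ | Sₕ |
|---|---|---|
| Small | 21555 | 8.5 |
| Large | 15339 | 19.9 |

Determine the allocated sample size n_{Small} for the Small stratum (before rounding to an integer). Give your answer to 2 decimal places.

Neyman allocation: nₕ = n·NₕSₕ / Σⱼ NⱼSⱼ.
Σ NⱼSⱼ = 21555·8.5 + 15339·19.9 = 488463.6.
n_{Small} = 417·21555·8.5 / 488463.6 = 156.41.

156.41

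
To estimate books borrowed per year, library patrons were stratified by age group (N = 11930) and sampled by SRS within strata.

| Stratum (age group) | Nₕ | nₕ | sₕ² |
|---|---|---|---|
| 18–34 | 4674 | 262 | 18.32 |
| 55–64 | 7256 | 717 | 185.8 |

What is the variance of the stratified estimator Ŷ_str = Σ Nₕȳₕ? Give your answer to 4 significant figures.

Var(Ŷ_str) = Σₕ Nₕ²(1 − fₕ)sₕ²/nₕ.
18–34: 4674²·(1 − 262/4674)·18.32/262 = 1.441944 × 10^6.
55–64: 7256²·(1 − 717/7256)·185.8/717 = 1.2295188 × 10^7.
Sum = 1.3737132 × 10^7.

1.374 × 10^7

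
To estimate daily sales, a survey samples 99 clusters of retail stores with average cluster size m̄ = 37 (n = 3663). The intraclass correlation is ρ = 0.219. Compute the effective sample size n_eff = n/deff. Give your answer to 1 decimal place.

deff = 1 + (37 − 1)·0.219 = 1 + 7.884 = 8.884.
n_eff = 3663 / 8.884 = 412.3.

412.3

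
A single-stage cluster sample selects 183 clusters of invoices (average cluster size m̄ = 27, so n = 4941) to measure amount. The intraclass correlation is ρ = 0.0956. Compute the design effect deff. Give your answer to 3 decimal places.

deff = 1 + (27 − 1)·0.0956 = 1 + 2.4856 = 3.4856.

3.486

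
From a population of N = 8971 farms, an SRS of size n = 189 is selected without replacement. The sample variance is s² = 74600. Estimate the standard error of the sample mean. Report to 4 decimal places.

Under SRS without replacement, Var(ȳ) = (1 − f)·s²/n with f = n/N = 189/8971 = 0.02106789.
Var(ȳ) = (1 − 0.02106789)·74600/189 = 0.97893211·394.70899 = 386.39331.
SE(ȳ) = √(386.39331) = 19.6569.

19.6569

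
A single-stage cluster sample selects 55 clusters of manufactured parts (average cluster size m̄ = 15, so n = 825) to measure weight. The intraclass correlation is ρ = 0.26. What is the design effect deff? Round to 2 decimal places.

deff = 1 + (15 − 1)·0.26 = 1 + 3.64 = 4.64.

4.64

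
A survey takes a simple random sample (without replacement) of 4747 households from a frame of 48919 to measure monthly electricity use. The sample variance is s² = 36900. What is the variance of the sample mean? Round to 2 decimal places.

Under SRS without replacement, Var(ȳ) = (1 − f)·s²/n with f = n/N = 4747/48919 = 0.09703796.
Var(ȳ) = (1 − 0.09703796)·36900/4747 = 0.90296204·7.7733305 = 7.0190224.

7.02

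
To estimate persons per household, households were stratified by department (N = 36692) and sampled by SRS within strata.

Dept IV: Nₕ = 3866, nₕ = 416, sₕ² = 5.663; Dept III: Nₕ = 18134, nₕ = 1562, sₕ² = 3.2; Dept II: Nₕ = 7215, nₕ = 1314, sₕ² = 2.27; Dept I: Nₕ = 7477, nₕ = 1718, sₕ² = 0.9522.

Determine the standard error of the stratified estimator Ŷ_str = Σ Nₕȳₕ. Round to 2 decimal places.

Var(Ŷ_str) = Σₕ Nₕ²(1 − fₕ)sₕ²/nₕ.
Dept IV: 3866²·(1 − 416/3866)·5.663/416 = 181565.85.
Dept III: 18134²·(1 − 1562/18134)·3.2/1562 = 615655.1.
Dept II: 7215²·(1 − 1314/7215)·2.27/1314 = 73551.654.
Dept I: 7477²·(1 − 1718/7477)·0.9522/1718 = 23865.991.
Sum = 894638.6.
SE = √(894638.6) = 945.85.

945.85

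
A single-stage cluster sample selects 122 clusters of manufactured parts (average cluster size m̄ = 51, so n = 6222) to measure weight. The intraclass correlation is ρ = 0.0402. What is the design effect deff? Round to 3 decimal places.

deff = 1 + (51 − 1)·0.0402 = 1 + 2.01 = 3.01.

3.010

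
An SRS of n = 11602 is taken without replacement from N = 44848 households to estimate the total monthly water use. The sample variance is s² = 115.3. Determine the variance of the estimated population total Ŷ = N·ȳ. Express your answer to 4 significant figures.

1.482 × 10^7

Var(Ŷ) = N²·Var(ȳ) = N²·(1 − n/N)·s²/n.
f = 11602/44848 = 0.25869604; Var(ȳ) = 0.74130396·115.3/11602 = 0.0073670356.
Var(Ŷ) = 44848² · 0.0073670356 = 1.4817636 × 10^7.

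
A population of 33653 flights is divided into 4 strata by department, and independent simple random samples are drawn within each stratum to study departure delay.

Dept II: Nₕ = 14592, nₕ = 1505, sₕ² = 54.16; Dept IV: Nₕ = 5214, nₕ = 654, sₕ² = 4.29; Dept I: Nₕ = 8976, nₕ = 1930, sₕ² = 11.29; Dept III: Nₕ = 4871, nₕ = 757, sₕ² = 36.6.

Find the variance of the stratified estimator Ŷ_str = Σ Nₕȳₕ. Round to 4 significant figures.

Var(Ŷ_str) = Σₕ Nₕ²(1 − fₕ)sₕ²/nₕ.
Dept II: 14592²·(1 − 1505/14592)·54.16/1505 = 6.8722204 × 10^6.
Dept IV: 5214²·(1 − 654/5214)·4.29/654 = 155960.79.
Dept I: 8976²·(1 − 1930/8976)·11.29/1930 = 369966.26.
Dept III: 4871²·(1 − 757/4871)·36.6/757 = 968874.72.
Sum = 8.3670222 × 10^6.

8.367 × 10^6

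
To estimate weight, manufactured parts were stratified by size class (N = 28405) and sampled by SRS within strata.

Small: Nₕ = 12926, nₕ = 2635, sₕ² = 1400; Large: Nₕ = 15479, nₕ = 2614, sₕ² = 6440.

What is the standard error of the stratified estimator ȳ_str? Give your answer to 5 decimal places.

0.83406

Var(ȳ_str) = Σₕ Wₕ²(1 − fₕ)sₕ²/nₕ with Wₕ = Nₕ/N, N = 28405.
Small: Wₕ = 0.45506073; term = 0.45506073²·(1 − 0.20385270)·1400/2635 = 0.087595049.
Large: Wₕ = 0.54493927; term = 0.54493927²·(1 − 0.16887396)·6440/2614 = 0.60805573.
Sum = 0.69565078.
SE = √(0.69565078) = 0.83406.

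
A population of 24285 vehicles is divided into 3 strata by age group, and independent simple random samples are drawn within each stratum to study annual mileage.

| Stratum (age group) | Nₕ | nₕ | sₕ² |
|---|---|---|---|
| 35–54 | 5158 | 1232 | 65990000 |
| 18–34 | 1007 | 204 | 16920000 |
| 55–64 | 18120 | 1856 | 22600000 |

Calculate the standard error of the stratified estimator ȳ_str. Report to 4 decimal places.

89.6527

Var(ȳ_str) = Σₕ Wₕ²(1 − fₕ)sₕ²/nₕ with Wₕ = Nₕ/N, N = 24285.
35–54: Wₕ = 0.21239448; term = 0.21239448²·(1 − 0.23885227)·65990000/1232 = 1839.1741.
18–34: Wₕ = 0.04146593; term = 0.04146593²·(1 − 0.20258193)·16920000/204 = 113.72056.
55–64: Wₕ = 0.74613959; term = 0.74613959²·(1 − 0.10242826)·22600000/1856 = 6084.709.
Sum = 8037.6037.
SE = √(8037.6037) = 89.6527.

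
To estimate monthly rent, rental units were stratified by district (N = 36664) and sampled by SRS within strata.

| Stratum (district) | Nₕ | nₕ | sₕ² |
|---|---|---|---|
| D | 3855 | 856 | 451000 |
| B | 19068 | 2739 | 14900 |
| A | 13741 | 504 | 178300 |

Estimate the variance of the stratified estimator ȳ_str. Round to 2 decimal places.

Var(ȳ_str) = Σₕ Wₕ²(1 − fₕ)sₕ²/nₕ with Wₕ = Nₕ/N, N = 36664.
D: Wₕ = 0.10514401; term = 0.10514401²·(1 − 0.22204929)·451000/856 = 4.5313117.
B: Wₕ = 0.52007419; term = 0.52007419²·(1 − 0.14364380)·14900/2739 = 1.2600253.
A: Wₕ = 0.37478180; term = 0.37478180²·(1 − 0.03667855)·178300/504 = 47.868413.
Sum = 53.65975.

53.66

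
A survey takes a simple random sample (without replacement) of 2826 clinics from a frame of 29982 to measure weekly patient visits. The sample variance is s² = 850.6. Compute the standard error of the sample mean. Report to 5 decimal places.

0.52213

Under SRS without replacement, Var(ȳ) = (1 − f)·s²/n with f = n/N = 2826/29982 = 0.09425655.
Var(ȳ) = (1 − 0.09425655)·850.6/2826 = 0.90574345·0.3009908 = 0.27262044.
SE(ȳ) = √(0.27262044) = 0.52213.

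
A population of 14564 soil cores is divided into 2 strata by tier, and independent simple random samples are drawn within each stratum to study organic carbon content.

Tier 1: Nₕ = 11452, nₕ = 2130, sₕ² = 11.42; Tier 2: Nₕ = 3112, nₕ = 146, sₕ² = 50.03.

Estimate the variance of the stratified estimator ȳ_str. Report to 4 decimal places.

0.0176

Var(ȳ_str) = Σₕ Wₕ²(1 − fₕ)sₕ²/nₕ with Wₕ = Nₕ/N, N = 14564.
Tier 1: Wₕ = 0.78632244; term = 0.78632244²·(1 − 0.18599371)·11.42/2130 = 0.0026984576.
Tier 2: Wₕ = 0.21367756; term = 0.21367756²·(1 − 0.04691517)·50.03/146 = 0.014911696.
Sum = 0.017610154.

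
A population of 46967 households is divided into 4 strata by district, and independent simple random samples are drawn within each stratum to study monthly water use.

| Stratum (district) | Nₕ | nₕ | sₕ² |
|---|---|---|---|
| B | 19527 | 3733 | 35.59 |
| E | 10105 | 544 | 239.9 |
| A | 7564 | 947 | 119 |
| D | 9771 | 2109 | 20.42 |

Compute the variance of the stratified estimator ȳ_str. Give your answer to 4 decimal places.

Var(ȳ_str) = Σₕ Wₕ²(1 − fₕ)sₕ²/nₕ with Wₕ = Nₕ/N, N = 46967.
B: Wₕ = 0.41576000; term = 0.41576000²·(1 − 0.19117120)·35.59/3733 = 0.0013329443.
E: Wₕ = 0.21515106; term = 0.21515106²·(1 − 0.05383474)·239.9/544 = 0.019314583.
A: Wₕ = 0.16104925; term = 0.16104925²·(1 − 0.12519831)·119/947 = 0.0028511758.
D: Wₕ = 0.20803969; term = 0.20803969²·(1 − 0.21584280)·20.42/2109 = 3.2860539 × 10^-4.
Sum = 0.023827308.

0.0238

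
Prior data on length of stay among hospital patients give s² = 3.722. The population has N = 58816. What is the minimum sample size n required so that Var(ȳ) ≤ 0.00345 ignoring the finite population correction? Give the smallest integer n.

1079

Without fpc, n₀ = s²/D = 3.722/0.00345 = 1078.8406.
Rounding up, n = 1079.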